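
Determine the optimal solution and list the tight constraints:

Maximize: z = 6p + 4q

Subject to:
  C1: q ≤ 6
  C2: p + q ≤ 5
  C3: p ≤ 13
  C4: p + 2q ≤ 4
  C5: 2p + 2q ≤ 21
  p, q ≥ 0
Optimal: p = 4, q = 0
Slack at optimum:
  C1: slack = 6
  C2: slack = 1
  C3: slack = 9
  C4: slack = 0 (binding)
  C5: slack = 13
  p ≥ 0: p = 4
  q ≥ 0: q = 0 (binding)
Binding constraints: C4, q ≥ 0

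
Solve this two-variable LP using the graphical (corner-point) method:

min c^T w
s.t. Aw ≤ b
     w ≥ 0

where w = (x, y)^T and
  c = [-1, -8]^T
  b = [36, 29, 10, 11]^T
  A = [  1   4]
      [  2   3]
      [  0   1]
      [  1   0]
Each vertex is the intersection of two constraint boundaries that also satisfies all remaining constraints:
  x = 0 and y = 0 → (0, 0)
  x = 11 and y = 0 → (11, 0)
  2x + 3y = 29 and x = 11 → (11, 2.333)
  x + 4y = 36 and 2x + 3y = 29 → (1.6, 8.6)
  x + 4y = 36 and x = 0 → (0, 9)

Evaluating z = -x - 8y at each vertex:
  (0, 0): z = 0
  (11, 0): z = -11
  (11, 2.333): z = -29.67
  (1.6, 8.6): z = -70.4
  (0, 9): z = -72

The minimum is at (0, 9) with z = -72.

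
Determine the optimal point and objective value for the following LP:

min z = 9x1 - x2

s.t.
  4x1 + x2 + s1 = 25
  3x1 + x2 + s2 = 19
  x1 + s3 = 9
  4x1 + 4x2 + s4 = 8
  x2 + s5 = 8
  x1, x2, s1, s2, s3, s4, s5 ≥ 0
Each vertex is the intersection of two constraint boundaries that also satisfies all remaining constraints:
  x1 = 0 and x2 = 0 → (0, 0)
  4x1 + 4x2 = 8 and x2 = 0 → (2, 0)
  4x1 + 4x2 = 8 and x1 = 0 → (0, 2)

Evaluating z = 9x1 - x2 at each vertex:
  (0, 0): z = 0
  (2, 0): z = 18
  (0, 2): z = -2

The minimum is at (0, 2) with z = -2.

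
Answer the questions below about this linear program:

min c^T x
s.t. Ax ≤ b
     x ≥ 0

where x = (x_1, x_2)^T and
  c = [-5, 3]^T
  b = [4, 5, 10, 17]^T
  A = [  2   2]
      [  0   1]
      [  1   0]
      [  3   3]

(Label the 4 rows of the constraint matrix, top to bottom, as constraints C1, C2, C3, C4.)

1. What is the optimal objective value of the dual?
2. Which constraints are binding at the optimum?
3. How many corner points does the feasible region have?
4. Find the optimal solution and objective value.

1. -10 (by strong duality, equal to the primal optimum)
2. C1, x_2 ≥ 0
3. 3
4. x_1 = 2, x_2 = 0, z = -10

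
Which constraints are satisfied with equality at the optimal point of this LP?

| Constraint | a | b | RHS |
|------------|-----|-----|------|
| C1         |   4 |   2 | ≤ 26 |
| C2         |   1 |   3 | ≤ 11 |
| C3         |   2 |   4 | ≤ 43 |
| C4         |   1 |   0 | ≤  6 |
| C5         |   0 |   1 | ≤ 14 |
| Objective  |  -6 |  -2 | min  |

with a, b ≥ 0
Optimal: a = 6, b = 1
Slack at optimum:
  C1: slack = 0 (binding)
  C2: slack = 2
  C3: slack = 27
  C4: slack = 0 (binding)
  C5: slack = 13
  a ≥ 0: a = 6
  b ≥ 0: b = 1
Binding constraints: C1, C4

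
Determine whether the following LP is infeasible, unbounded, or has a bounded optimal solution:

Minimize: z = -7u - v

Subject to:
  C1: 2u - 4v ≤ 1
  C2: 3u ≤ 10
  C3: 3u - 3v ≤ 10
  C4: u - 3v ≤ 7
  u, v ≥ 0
Feasible point: (0, 0) satisfies every constraint, so the LP is feasible.
Direction d = (0, 1): for each constraint row a, a·d ≤ 0 —
  (2)(0) + (-4)(1) = -4 ≤ 0
  (3)(0) + (0)(1) = 0 ≤ 0
  (3)(0) + (-3)(1) = -3 ≤ 0
  (1)(0) + (-3)(1) = -3 ≤ 0
and d ≥ 0, so (0, 0) + t·d stays feasible for every t ≥ 0. Along this ray z = -7u - v changes by -1 per unit t, so z → −∞.

Unbounded: there is a feasible ray along which z → −∞.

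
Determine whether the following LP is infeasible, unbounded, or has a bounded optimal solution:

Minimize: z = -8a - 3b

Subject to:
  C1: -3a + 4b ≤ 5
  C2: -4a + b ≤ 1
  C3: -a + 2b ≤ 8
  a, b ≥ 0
Feasible point: (0, 0) satisfies every constraint, so the LP is feasible.
Direction d = (1, 0): for each constraint row a, a·d ≤ 0 —
  (-3)(1) + (4)(0) = -3 ≤ 0
  (-4)(1) + (1)(0) = -4 ≤ 0
  (-1)(1) + (2)(0) = -1 ≤ 0
and d ≥ 0, so (0, 0) + t·d stays feasible for every t ≥ 0. Along this ray z = -8a - 3b changes by -8 per unit t, so z → −∞.

Unbounded: there is a feasible ray along which z → −∞.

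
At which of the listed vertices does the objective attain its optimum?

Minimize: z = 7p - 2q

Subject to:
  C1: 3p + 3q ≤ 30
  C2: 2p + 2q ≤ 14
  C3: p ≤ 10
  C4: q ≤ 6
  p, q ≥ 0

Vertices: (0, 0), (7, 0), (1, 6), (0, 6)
Evaluating z = 7p - 2q at each vertex:
  (0, 0): z = 0
  (7, 0): z = 49
  (1, 6): z = -5
  (0, 6): z = -12

The smallest value is z = -12, attained at (0, 6).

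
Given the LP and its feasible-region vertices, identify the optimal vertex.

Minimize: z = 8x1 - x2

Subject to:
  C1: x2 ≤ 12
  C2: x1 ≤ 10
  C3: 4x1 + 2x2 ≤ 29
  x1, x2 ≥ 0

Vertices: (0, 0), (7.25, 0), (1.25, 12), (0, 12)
Evaluating z = 8x1 - x2 at each vertex:
  (0, 0): z = 0
  (7.25, 0): z = 58
  (1.25, 12): z = -2
  (0, 12): z = -12

The smallest value is z = -12, attained at (0, 12).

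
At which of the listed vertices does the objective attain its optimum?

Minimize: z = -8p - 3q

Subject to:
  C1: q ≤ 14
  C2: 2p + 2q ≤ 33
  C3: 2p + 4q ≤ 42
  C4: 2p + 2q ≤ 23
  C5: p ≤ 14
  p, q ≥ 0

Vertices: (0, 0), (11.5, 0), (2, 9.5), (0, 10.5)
(11.5, 0) with z = -92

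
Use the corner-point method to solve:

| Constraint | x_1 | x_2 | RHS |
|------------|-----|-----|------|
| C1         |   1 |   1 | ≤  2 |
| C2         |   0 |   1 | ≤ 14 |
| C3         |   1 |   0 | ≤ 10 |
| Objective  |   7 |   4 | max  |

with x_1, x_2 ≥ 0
x_1 = 2, x_2 = 0, z = 14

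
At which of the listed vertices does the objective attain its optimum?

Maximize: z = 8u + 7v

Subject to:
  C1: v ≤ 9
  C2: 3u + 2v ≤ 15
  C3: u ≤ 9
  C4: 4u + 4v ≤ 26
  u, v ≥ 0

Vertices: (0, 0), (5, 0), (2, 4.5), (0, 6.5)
(2, 4.5) with z = 47.5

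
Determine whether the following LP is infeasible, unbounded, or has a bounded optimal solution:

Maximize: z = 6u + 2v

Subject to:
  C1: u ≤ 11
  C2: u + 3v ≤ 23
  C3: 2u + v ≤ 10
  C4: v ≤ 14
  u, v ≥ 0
The point (5, 0) satisfies every constraint, so the LP is feasible; the constraints give u ≤ 11 and v ≤ 14, which with u, v ≥ 0 keep the feasible region inside a bounded box. A feasible, bounded LP attains a finite optimum at a vertex.

Evaluating z = 6u + 2v at each vertex:
  (0, 0): z = 0
  (5, 0): z = 30
  (1.4, 7.2): z = 22.8
  (0, 7.667): z = 15.33

The LP has an optimal solution: (5, 0) with z = 30.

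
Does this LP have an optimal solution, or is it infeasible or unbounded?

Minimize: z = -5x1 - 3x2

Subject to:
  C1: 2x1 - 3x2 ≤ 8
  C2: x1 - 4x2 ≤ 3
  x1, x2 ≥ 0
Feasible point: (0, 0) satisfies every constraint, so the LP is feasible.
Direction d = (0, 1): for each constraint row a, a·d ≤ 0 —
  (2)(0) + (-3)(1) = -3 ≤ 0
  (1)(0) + (-4)(1) = -4 ≤ 0
and d ≥ 0, so (0, 0) + t·d stays feasible for every t ≥ 0. Along this ray z = -5x1 - 3x2 changes by -3 per unit t, so z → −∞.

The LP is unbounded; z can be made arbitrarily small.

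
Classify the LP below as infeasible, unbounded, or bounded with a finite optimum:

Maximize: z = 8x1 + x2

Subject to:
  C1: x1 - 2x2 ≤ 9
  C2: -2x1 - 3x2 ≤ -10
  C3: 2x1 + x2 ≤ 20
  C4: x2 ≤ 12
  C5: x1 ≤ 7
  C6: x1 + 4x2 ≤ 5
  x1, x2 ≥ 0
The point (5, 0) satisfies every constraint, so the LP is feasible; the constraints give x1 ≤ 7 and x2 ≤ 12, which with x1, x2 ≥ 0 keep the feasible region inside a bounded box. A feasible, bounded LP attains a finite optimum at a vertex.

Bounded optimum: z* = 40 at (5, 0).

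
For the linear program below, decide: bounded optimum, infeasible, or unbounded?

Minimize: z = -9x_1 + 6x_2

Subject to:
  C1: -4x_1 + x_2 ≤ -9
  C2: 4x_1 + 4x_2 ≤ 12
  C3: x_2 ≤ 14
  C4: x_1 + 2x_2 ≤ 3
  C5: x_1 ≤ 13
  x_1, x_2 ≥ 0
The point (3, 0) satisfies every constraint, so the LP is feasible; the constraints give x_1 ≤ 13 and x_2 ≤ 14, which with x_1, x_2 ≥ 0 keep the feasible region inside a bounded box. A feasible, bounded LP attains a finite optimum at a vertex.

The LP has an optimal solution: (3, 0) with z = -27.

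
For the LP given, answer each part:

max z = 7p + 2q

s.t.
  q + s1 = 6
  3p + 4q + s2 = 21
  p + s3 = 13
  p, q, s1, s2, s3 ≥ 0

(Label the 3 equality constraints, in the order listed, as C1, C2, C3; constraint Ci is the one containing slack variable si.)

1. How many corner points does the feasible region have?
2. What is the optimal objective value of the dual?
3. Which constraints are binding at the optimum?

1. 3
2. 49 (by strong duality, equal to the primal optimum)
3. C2, q ≥ 0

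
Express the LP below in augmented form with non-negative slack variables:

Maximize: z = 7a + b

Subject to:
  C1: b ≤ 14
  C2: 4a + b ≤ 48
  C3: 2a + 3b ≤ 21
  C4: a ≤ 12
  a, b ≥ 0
max z = 7a + b

s.t.
  b + s1 = 14
  4a + b + s2 = 48
  2a + 3b + s3 = 21
  a + s4 = 12
  a, b, s1, s2, s3, s4 ≥ 0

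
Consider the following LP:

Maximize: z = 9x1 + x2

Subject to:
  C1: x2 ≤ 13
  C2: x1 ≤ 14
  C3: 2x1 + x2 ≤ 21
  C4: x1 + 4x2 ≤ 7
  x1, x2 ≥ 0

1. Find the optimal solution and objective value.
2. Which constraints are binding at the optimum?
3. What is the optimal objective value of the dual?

1. x1 = 7, x2 = 0, z = 63
2. C4, x2 ≥ 0
3. 63 (by strong duality, equal to the primal optimum)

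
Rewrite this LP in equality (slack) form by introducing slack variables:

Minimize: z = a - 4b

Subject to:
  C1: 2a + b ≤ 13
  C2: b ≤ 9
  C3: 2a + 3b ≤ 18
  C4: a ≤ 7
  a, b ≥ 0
min z = a - 4b

s.t.
  2a + b + s1 = 13
  b + s2 = 9
  2a + 3b + s3 = 18
  a + s4 = 7
  a, b, s1, s2, s3, s4 ≥ 0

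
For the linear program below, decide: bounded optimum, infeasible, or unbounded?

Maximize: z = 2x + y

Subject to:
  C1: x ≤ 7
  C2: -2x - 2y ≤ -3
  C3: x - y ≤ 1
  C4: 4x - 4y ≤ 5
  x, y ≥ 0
Feasible point: (0, 2) satisfies every constraint, so the LP is feasible.
Direction d = (0, 1): for each constraint row a, a·d ≤ 0 —
  (1)(0) + (0)(1) = 0 ≤ 0
  (-2)(0) + (-2)(1) = -2 ≤ 0
  (1)(0) + (-1)(1) = -1 ≤ 0
  (4)(0) + (-4)(1) = -4 ≤ 0
and d ≥ 0, so (0, 2) + t·d stays feasible for every t ≥ 0. Along this ray z = 2x + y changes by 1 per unit t, so z → +∞.

Unbounded: there is a feasible ray along which z → +∞.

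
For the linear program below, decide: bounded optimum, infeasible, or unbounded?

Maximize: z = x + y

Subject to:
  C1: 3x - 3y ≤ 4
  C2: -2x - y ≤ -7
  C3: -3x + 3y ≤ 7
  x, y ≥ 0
Feasible point: (2, 3) satisfies every constraint, so the LP is feasible.
Direction d = (1, 1): for each constraint row a, a·d ≤ 0 —
  (3)(1) + (-3)(1) = 0 ≤ 0
  (-2)(1) + (-1)(1) = -3 ≤ 0
  (-3)(1) + (3)(1) = 0 ≤ 0
and d ≥ 0, so (2, 3) + t·d stays feasible for every t ≥ 0. Along this ray z = x + y changes by 2 per unit t, so z → +∞.

Unbounded: there is a feasible ray along which z → +∞.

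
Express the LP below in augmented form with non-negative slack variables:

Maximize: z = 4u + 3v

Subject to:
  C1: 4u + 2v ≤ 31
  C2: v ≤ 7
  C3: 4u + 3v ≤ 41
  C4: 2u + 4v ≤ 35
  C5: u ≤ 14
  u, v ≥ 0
max z = 4u + 3v

s.t.
  4u + 2v + s1 = 31
  v + s2 = 7
  4u + 3v + s3 = 41
  2u + 4v + s4 = 35
  u + s5 = 14
  u, v, s1, s2, s3, s4, s5 ≥ 0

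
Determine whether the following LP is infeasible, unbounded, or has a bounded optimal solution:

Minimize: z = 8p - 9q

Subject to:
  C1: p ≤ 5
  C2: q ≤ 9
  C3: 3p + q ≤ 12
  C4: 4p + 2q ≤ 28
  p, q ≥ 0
The point (0, 9) satisfies every constraint, so the LP is feasible; the constraints give p ≤ 5 and q ≤ 9, which with p, q ≥ 0 keep the feasible region inside a bounded box. A feasible, bounded LP attains a finite optimum at a vertex.

The LP has an optimal solution: (0, 9) with z = -81.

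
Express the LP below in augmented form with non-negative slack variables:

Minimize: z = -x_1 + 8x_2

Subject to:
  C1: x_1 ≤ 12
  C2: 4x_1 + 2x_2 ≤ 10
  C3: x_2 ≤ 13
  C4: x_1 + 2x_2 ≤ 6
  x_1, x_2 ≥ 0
min z = -x_1 + 8x_2

s.t.
  x_1 + s1 = 12
  4x_1 + 2x_2 + s2 = 10
  x_2 + s3 = 13
  x_1 + 2x_2 + s4 = 6
  x_1, x_2, s1, s2, s3, s4 ≥ 0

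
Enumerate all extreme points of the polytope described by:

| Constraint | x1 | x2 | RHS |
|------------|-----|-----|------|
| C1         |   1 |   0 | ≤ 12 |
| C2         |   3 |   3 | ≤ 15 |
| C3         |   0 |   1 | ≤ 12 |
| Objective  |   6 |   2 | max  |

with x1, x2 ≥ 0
Each vertex is the intersection of two constraint boundaries that also satisfies all remaining constraints:
  x1 = 0 and x2 = 0 → (0, 0)
  3x1 + 3x2 = 15 and x2 = 0 → (5, 0)
  3x1 + 3x2 = 15 and x1 = 0 → (0, 5)

Vertices: (0, 0), (5, 0), (0, 5)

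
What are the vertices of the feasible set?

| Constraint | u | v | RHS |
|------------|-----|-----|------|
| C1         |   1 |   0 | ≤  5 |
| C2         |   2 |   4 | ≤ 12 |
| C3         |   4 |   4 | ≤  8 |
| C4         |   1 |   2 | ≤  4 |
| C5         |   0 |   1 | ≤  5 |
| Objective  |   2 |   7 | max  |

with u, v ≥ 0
Each vertex is the intersection of two constraint boundaries that also satisfies all remaining constraints:
  u = 0 and v = 0 → (0, 0)
  4u + 4v = 8 and v = 0 → (2, 0)
  4u + 4v = 8 and u + 2v = 4 → (0, 2)

Vertices: (0, 0), (2, 0), (0, 2)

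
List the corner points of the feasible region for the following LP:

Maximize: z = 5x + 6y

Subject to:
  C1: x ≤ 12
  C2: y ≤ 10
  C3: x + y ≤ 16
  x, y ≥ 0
Each vertex is the intersection of two constraint boundaries that also satisfies all remaining constraints:
  x = 0 and y = 0 → (0, 0)
  x = 12 and y = 0 → (12, 0)
  x = 12 and x + y = 16 → (12, 4)
  y = 10 and x + y = 16 → (6, 10)
  y = 10 and x = 0 → (0, 10)

Vertices: (0, 0), (12, 0), (12, 4), (6, 10), (0, 10)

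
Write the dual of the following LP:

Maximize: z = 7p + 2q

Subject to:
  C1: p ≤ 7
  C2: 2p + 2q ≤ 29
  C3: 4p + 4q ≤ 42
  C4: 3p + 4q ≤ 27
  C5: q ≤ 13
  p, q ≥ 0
Minimize: z = 7y1 + 29y2 + 42y3 + 27y4 + 13y5

Subject to:
  C1: -y1 - 2y2 - 4y3 - 3y4 ≤ -7
  C2: -2y2 - 4y3 - 4y4 - y5 ≤ -2
  y1, y2, y3, y4, y5 ≥ 0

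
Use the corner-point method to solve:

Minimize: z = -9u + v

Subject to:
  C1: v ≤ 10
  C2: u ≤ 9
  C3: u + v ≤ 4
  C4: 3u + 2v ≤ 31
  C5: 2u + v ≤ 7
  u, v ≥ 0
u = 3.5, v = 0, z = -31.5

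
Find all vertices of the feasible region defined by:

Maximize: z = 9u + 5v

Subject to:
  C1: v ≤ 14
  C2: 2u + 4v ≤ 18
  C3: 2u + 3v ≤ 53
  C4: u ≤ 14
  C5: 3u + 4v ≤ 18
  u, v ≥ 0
Each vertex is the intersection of two constraint boundaries that also satisfies all remaining constraints:
  u = 0 and v = 0 → (0, 0)
  3u + 4v = 18 and v = 0 → (6, 0)
  2u + 4v = 18 and 3u + 4v = 18 → (0, 4.5)

Vertices: (0, 0), (6, 0), (0, 4.5)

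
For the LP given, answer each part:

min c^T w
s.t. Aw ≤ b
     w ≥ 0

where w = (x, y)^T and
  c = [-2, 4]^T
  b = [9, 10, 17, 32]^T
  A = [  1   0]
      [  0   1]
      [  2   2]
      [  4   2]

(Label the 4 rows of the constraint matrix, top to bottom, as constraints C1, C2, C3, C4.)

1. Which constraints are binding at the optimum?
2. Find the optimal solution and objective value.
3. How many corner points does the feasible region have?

1. C4, y ≥ 0
2. x = 8, y = 0, z = -16
3. 4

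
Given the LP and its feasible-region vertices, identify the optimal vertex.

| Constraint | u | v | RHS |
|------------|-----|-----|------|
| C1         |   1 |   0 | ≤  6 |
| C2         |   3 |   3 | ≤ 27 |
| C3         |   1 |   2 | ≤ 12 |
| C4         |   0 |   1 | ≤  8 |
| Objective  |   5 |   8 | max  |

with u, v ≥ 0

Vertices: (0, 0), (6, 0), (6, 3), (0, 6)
Evaluating z = 5u + 8v at each vertex:
  (0, 0): z = 0
  (6, 0): z = 30
  (6, 3): z = 54
  (0, 6): z = 48

The largest value is z = 54, attained at (6, 3).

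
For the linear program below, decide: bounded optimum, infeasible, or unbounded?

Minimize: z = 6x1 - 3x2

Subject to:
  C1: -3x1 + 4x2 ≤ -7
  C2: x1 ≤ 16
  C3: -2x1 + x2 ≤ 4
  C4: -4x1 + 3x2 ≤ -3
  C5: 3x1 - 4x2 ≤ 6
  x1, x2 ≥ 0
C5 requires 3x1 - 4x2 ≤ 6, while C1 (-3x1 + 4x2 ≤ -7) is equivalent to 3x1 - 4x2 ≥ 7. Together they would need 7 ≤ 3x1 - 4x2 ≤ 6, which is impossible since 7 > 6. No point satisfies all constraints.

Infeasible — the constraint set is empty.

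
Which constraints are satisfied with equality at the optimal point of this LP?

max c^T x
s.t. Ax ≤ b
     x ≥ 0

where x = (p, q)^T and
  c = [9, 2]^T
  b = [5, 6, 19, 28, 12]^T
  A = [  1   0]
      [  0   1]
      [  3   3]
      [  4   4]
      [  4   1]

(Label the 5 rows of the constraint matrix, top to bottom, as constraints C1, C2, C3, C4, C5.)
Optimal: p = 3, q = 0
Slack at optimum:
  C1: slack = 2
  C2: slack = 6
  C3: slack = 10
  C4: slack = 16
  C5: slack = 0 (binding)
  p ≥ 0: p = 3
  q ≥ 0: q = 0 (binding)
Binding constraints: C5, q ≥ 0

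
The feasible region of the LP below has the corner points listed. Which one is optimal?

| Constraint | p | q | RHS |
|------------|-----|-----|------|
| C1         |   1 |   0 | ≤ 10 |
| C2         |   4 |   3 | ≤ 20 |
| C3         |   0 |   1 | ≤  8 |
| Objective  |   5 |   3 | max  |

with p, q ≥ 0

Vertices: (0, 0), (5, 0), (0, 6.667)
(5, 0) with z = 25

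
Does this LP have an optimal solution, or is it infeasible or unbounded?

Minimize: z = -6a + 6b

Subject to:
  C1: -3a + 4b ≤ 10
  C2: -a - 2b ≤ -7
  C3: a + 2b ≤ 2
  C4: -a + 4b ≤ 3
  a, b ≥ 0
C3 requires a + 2b ≤ 2, while C2 (-a - 2b ≤ -7) is equivalent to a + 2b ≥ 7. Together they would need 7 ≤ a + 2b ≤ 2, which is impossible since 7 > 2. No point satisfies all constraints.

The feasible region is empty; the LP is infeasible.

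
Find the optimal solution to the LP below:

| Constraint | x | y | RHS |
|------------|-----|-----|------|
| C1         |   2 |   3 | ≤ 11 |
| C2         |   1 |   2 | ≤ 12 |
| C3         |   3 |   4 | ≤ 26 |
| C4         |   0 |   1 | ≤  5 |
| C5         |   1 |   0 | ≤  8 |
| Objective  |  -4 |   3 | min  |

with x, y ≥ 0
x = 5.5, y = 0, z = -22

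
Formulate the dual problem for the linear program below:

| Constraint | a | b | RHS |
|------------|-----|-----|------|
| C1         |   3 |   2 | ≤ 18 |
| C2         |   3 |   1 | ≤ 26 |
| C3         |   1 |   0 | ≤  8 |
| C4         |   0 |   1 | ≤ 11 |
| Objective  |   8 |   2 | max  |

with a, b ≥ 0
Minimize: z = 18y1 + 26y2 + 8y3 + 11y4

Subject to:
  C1: -3y1 - 3y2 - y3 ≤ -8
  C2: -2y1 - y2 - y4 ≤ -2
  y1, y2, y3, y4 ≥ 0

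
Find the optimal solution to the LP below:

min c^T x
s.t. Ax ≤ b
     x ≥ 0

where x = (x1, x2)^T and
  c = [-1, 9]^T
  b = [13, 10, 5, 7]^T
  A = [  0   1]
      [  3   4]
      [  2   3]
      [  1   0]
x1 = 2.5, x2 = 0, z = -2.5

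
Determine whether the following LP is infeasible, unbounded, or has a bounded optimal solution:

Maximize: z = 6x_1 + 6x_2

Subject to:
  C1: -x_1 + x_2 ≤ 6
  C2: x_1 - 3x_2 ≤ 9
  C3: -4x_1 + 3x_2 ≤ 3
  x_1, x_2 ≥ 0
Feasible point: (0, 0) satisfies every constraint, so the LP is feasible.
Direction d = (1, 1): for each constraint row a, a·d ≤ 0 —
  (-1)(1) + (1)(1) = 0 ≤ 0
  (1)(1) + (-3)(1) = -2 ≤ 0
  (-4)(1) + (3)(1) = -1 ≤ 0
and d ≥ 0, so (0, 0) + t·d stays feasible for every t ≥ 0. Along this ray z = 6x_1 + 6x_2 changes by 12 per unit t, so z → +∞.

The LP is unbounded; z can be made arbitrarily large.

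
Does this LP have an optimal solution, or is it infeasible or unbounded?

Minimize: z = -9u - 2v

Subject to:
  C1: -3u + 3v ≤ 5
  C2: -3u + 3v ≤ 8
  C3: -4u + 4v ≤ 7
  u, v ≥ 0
Feasible point: (0, 0) satisfies every constraint, so the LP is feasible.
Direction d = (1, 0): for each constraint row a, a·d ≤ 0 —
  (-3)(1) + (3)(0) = -3 ≤ 0
  (-3)(1) + (3)(0) = -3 ≤ 0
  (-4)(1) + (4)(0) = -4 ≤ 0
and d ≥ 0, so (0, 0) + t·d stays feasible for every t ≥ 0. Along this ray z = -9u - 2v changes by -9 per unit t, so z → −∞.

Unbounded — the objective can decrease without bound over the feasible region.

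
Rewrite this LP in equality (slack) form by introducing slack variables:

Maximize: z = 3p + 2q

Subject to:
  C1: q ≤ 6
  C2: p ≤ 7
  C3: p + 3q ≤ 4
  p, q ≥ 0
max z = 3p + 2q

s.t.
  q + s1 = 6
  p + s2 = 7
  p + 3q + s3 = 4
  p, q, s1, s2, s3 ≥ 0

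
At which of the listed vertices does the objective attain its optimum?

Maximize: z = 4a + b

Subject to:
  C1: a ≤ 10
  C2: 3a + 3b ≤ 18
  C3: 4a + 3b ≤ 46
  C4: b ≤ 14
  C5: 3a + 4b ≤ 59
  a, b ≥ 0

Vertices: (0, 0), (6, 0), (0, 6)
(6, 0) with z = 24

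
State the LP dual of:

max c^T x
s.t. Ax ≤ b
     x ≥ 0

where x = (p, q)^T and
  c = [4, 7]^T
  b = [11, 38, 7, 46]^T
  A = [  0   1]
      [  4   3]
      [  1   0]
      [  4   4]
Minimize: z = 11y1 + 38y2 + 7y3 + 46y4

Subject to:
  C1: -4y2 - y3 - 4y4 ≤ -4
  C2: -y1 - 3y2 - 4y4 ≤ -7
  y1, y2, y3, y4 ≥ 0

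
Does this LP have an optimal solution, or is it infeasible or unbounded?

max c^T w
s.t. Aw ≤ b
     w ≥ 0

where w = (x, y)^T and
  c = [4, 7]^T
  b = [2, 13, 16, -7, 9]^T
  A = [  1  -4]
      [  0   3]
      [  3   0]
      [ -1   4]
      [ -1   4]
One constraint requires x - 4y ≤ 2, while the constraint -x + 4y ≤ -7 is equivalent to x - 4y ≥ 7. Together they would need 7 ≤ x - 4y ≤ 2, which is impossible since 7 > 2. No point satisfies all constraints.

Infeasible — the constraint set is empty.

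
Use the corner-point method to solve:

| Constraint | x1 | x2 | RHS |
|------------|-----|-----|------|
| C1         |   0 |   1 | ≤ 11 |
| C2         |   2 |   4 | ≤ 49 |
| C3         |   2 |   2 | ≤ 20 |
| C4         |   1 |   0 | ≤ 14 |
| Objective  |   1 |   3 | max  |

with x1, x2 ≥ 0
x1 = 0, x2 = 10, z = 30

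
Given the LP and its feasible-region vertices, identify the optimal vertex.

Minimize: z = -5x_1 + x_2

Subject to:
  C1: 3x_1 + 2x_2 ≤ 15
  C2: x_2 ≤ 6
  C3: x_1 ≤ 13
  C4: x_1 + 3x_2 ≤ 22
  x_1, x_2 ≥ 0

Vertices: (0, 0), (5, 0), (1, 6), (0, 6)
Evaluating z = -5x_1 + x_2 at each vertex:
  (0, 0): z = 0
  (5, 0): z = -25
  (1, 6): z = 1
  (0, 6): z = 6

The smallest value is z = -25, attained at (5, 0).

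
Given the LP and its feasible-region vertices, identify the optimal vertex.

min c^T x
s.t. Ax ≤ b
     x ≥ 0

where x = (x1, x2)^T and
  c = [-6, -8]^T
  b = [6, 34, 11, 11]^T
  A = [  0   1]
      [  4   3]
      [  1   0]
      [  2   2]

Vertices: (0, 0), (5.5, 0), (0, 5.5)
Evaluating z = -6x1 - 8x2 at each vertex:
  (0, 0): z = 0
  (5.5, 0): z = -33
  (0, 5.5): z = -44

The smallest value is z = -44, attained at (0, 5.5).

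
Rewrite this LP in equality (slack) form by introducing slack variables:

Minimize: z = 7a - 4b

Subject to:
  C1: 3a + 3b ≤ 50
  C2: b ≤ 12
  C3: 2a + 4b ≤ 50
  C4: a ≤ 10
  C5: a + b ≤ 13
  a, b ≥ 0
min z = 7a - 4b

s.t.
  3a + 3b + s1 = 50
  b + s2 = 12
  2a + 4b + s3 = 50
  a + s4 = 10
  a + b + s5 = 13
  a, b, s1, s2, s3, s4, s5 ≥ 0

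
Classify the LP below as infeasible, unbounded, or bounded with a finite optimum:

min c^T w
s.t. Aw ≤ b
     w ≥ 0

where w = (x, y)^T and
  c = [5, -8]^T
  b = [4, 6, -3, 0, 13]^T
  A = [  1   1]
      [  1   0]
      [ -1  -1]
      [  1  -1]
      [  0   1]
The point (0, 4) satisfies every constraint, so the LP is feasible; the constraints give x ≤ 6 and y ≤ 13, which with x, y ≥ 0 keep the feasible region inside a bounded box. A feasible, bounded LP attains a finite optimum at a vertex.

Bounded optimum: z* = -32 at (0, 4).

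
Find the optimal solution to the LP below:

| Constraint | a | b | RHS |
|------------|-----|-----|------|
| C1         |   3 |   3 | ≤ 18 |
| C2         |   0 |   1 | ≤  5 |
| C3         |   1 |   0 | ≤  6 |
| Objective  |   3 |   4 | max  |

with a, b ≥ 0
Each vertex is the intersection of two constraint boundaries that also satisfies all remaining constraints:
  a = 0 and b = 0 → (0, 0)
  3a + 3b = 18 and a = 6 → (6, 0)
  3a + 3b = 18 and b = 5 → (1, 5)
  b = 5 and a = 0 → (0, 5)

Evaluating z = 3a + 4b at each vertex:
  (0, 0): z = 0
  (6, 0): z = 18
  (1, 5): z = 23
  (0, 5): z = 20

The maximum is at (1, 5) with z = 23.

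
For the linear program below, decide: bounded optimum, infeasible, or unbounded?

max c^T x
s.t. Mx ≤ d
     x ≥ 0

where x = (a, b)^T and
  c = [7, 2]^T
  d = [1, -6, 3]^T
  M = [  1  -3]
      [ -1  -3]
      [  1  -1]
Feasible point: (0, 2) satisfies every constraint, so the LP is feasible.
Direction d = (0, 1): for each constraint row a, a·d ≤ 0 —
  (1)(0) + (-3)(1) = -3 ≤ 0
  (-1)(0) + (-3)(1) = -3 ≤ 0
  (1)(0) + (-1)(1) = -1 ≤ 0
and d ≥ 0, so (0, 2) + t·d stays feasible for every t ≥ 0. Along this ray z = 7a + 2b changes by 2 per unit t, so z → +∞.

Unbounded: there is a feasible ray along which z → +∞.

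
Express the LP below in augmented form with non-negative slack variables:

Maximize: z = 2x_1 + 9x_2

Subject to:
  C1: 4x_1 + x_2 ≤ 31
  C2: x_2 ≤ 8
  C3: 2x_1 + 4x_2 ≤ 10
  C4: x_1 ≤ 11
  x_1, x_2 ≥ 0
max z = 2x_1 + 9x_2

s.t.
  4x_1 + x_2 + s1 = 31
  x_2 + s2 = 8
  2x_1 + 4x_2 + s3 = 10
  x_1 + s4 = 11
  x_1, x_2, s1, s2, s3, s4 ≥ 0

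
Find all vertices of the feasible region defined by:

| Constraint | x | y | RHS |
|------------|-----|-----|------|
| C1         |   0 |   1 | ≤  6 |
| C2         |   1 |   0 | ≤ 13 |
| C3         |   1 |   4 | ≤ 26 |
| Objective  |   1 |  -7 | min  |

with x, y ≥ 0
Each vertex is the intersection of two constraint boundaries that also satisfies all remaining constraints:
  x = 0 and y = 0 → (0, 0)
  x = 13 and y = 0 → (13, 0)
  x = 13 and x + 4y = 26 → (13, 3.25)
  y = 6 and x + 4y = 26 → (2, 6)
  y = 6 and x = 0 → (0, 6)

Vertices: (0, 0), (13, 0), (13, 3.25), (2, 6), (0, 6)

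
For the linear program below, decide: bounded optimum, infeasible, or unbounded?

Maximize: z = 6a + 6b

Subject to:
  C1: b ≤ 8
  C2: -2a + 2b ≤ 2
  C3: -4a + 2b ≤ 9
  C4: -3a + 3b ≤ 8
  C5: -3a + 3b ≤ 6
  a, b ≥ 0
Feasible point: (0, 0) satisfies every constraint, so the LP is feasible.
Direction d = (1, 0): for each constraint row a, a·d ≤ 0 —
  (0)(1) + (1)(0) = 0 ≤ 0
  (-2)(1) + (2)(0) = -2 ≤ 0
  (-4)(1) + (2)(0) = -4 ≤ 0
  (-3)(1) + (3)(0) = -3 ≤ 0
  (-3)(1) + (3)(0) = -3 ≤ 0
and d ≥ 0, so (0, 0) + t·d stays feasible for every t ≥ 0. Along this ray z = 6a + 6b changes by 6 per unit t, so z → +∞.

The LP is unbounded; z can be made arbitrarily large.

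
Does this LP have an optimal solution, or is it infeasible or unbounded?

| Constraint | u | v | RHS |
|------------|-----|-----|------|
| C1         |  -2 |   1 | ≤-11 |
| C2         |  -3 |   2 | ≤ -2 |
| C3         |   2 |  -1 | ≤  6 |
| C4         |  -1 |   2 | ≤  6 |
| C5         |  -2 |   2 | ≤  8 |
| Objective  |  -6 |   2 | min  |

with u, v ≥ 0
C3 requires 2u - v ≤ 6, while C1 (-2u + v ≤ -11) is equivalent to 2u - v ≥ 11. Together they would need 11 ≤ 2u - v ≤ 6, which is impossible since 11 > 6. No point satisfies all constraints.

Infeasible — the constraint set is empty.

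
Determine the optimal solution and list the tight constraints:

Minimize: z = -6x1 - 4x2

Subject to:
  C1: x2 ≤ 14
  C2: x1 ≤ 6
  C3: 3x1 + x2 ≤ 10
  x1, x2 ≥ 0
Optimal: x1 = 0, x2 = 10
Slack at optimum:
  C1: slack = 4
  C2: slack = 6
  C3: slack = 0 (binding)
  x1 ≥ 0: x1 = 0 (binding)
  x2 ≥ 0: x2 = 10
Binding constraints: C3, x1 ≥ 0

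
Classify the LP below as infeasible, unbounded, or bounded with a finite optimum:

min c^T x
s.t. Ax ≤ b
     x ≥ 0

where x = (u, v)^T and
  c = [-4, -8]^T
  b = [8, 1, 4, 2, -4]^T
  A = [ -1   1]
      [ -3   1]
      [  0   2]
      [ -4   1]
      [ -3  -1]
Feasible point: (1, 1) satisfies every constraint, so the LP is feasible.
Direction d = (1, 0): for each constraint row a, a·d ≤ 0 —
  (-1)(1) + (1)(0) = -1 ≤ 0
  (-3)(1) + (1)(0) = -3 ≤ 0
  (0)(1) + (2)(0) = 0 ≤ 0
  (-4)(1) + (1)(0) = -4 ≤ 0
  (-3)(1) + (-1)(0) = -3 ≤ 0
and d ≥ 0, so (1, 1) + t·d stays feasible for every t ≥ 0. Along this ray z = -4u - 8v changes by -4 per unit t, so z → −∞.

Unbounded: there is a feasible ray along which z → −∞.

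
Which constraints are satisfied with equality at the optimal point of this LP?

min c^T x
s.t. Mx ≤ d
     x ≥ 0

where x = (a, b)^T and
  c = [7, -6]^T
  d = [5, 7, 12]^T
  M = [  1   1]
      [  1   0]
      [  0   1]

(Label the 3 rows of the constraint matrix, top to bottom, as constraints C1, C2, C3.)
Optimal: a = 0, b = 5
Slack at optimum:
  C1: slack = 0 (binding)
  C2: slack = 7
  C3: slack = 7
  a ≥ 0: a = 0 (binding)
  b ≥ 0: b = 5
Binding constraints: C1, a ≥ 0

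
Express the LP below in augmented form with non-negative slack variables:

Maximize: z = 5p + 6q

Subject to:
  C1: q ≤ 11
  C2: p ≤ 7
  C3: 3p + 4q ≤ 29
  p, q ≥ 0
max z = 5p + 6q

s.t.
  q + s1 = 11
  p + s2 = 7
  3p + 4q + s3 = 29
  p, q, s1, s2, s3 ≥ 0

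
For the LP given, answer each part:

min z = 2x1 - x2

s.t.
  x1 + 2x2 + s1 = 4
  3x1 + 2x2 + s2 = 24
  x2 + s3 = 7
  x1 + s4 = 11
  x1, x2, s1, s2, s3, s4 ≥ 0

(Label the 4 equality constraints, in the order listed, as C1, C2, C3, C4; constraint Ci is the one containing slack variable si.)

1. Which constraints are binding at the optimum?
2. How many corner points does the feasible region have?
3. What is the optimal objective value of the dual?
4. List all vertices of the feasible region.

1. C1, x1 ≥ 0
2. 3
3. -2 (by strong duality, equal to the primal optimum)
4. (0, 0), (4, 0), (0, 2)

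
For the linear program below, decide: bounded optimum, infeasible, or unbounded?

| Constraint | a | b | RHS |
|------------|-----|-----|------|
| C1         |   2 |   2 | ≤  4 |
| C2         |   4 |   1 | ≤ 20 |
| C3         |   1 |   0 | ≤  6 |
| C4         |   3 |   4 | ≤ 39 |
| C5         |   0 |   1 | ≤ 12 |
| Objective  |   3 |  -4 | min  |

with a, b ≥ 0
The point (0, 2) satisfies every constraint, so the LP is feasible; the constraints give a ≤ 6 and b ≤ 12, which with a, b ≥ 0 keep the feasible region inside a bounded box. A feasible, bounded LP attains a finite optimum at a vertex.

Evaluating z = 3a - 4b at each vertex:
  (0, 0): z = 0
  (2, 0): z = 6
  (0, 2): z = -8

Bounded optimum: z* = -8 at (0, 2).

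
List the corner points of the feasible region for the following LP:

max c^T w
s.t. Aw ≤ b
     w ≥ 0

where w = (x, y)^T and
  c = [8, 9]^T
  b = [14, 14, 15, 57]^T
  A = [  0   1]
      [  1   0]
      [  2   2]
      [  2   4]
Each vertex is the intersection of two constraint boundaries that also satisfies all remaining constraints:
  x = 0 and y = 0 → (0, 0)
  2x + 2y = 15 and y = 0 → (7.5, 0)
  2x + 2y = 15 and x = 0 → (0, 7.5)

Vertices: (0, 0), (7.5, 0), (0, 7.5)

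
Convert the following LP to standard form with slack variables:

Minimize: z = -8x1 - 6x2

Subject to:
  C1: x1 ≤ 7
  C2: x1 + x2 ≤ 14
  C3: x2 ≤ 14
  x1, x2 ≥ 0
min z = -8x1 - 6x2

s.t.
  x1 + s1 = 7
  x1 + x2 + s2 = 14
  x2 + s3 = 14
  x1, x2, s1, s2, s3 ≥ 0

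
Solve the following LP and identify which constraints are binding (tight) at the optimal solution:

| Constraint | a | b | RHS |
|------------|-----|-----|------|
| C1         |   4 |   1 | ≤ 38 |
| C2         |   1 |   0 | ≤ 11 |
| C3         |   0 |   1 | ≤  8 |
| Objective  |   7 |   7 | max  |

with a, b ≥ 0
Optimal: a = 7.5, b = 8
Slack at optimum:
  C1: slack = 0 (binding)
  C2: slack = 3.5
  C3: slack = 0 (binding)
  a ≥ 0: a = 7.5
  b ≥ 0: b = 8
Binding constraints: C1, C3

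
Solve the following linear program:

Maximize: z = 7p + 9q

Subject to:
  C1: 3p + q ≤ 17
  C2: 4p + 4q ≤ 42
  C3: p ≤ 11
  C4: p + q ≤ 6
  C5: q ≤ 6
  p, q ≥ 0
Each vertex is the intersection of two constraint boundaries that also satisfies all remaining constraints:
  p = 0 and q = 0 → (0, 0)
  3p + q = 17 and q = 0 → (5.667, 0)
  3p + q = 17 and p + q = 6 → (5.5, 0.5)
  p + q = 6 and q = 6 → (0, 6)

Evaluating z = 7p + 9q at each vertex:
  (0, 0): z = 0
  (5.667, 0): z = 39.67
  (5.5, 0.5): z = 43
  (0, 6): z = 54

The maximum is at (0, 6) with z = 54.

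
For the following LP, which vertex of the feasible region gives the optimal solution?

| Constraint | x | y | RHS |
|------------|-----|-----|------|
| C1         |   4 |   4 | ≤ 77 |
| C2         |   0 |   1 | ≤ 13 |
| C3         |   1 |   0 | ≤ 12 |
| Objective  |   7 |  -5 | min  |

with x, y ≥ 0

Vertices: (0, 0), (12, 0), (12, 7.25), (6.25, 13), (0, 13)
Evaluating z = 7x - 5y at each vertex:
  (0, 0): z = 0
  (12, 0): z = 84
  (12, 7.25): z = 47.75
  (6.25, 13): z = -21.25
  (0, 13): z = -65

The smallest value is z = -65, attained at (0, 13).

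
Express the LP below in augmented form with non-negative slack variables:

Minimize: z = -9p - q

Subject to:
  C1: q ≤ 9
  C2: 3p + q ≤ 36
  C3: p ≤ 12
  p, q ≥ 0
min z = -9p - q

s.t.
  q + s1 = 9
  3p + q + s2 = 36
  p + s3 = 12
  p, q, s1, s2, s3 ≥ 0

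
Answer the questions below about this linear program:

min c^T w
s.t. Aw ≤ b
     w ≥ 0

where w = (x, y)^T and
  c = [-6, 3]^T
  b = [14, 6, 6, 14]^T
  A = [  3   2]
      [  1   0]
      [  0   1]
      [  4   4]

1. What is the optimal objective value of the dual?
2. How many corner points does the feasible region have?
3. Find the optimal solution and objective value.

1. -21 (by strong duality, equal to the primal optimum)
2. 3
3. x = 3.5, y = 0, z = -21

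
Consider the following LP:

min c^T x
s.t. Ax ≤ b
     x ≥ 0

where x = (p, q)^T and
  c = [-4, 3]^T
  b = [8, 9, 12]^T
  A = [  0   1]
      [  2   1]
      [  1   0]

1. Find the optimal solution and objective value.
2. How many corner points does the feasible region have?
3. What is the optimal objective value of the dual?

1. p = 4.5, q = 0, z = -18
2. 4
3. -18 (by strong duality, equal to the primal optimum)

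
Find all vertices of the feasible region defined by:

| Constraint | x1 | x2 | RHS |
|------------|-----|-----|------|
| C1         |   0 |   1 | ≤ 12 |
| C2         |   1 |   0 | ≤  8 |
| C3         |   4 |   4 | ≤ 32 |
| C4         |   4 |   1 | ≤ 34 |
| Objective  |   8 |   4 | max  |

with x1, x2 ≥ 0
Each vertex is the intersection of two constraint boundaries that also satisfies all remaining constraints:
  x1 = 0 and x2 = 0 → (0, 0)
  x1 = 8 and 4x1 + 4x2 = 32 → (8, 0)
  4x1 + 4x2 = 32 and x1 = 0 → (0, 8)

Vertices: (0, 0), (8, 0), (0, 8)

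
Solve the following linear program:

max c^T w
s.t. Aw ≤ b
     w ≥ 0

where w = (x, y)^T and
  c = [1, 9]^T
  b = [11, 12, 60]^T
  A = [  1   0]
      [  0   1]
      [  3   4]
Each vertex is the intersection of two constraint boundaries that also satisfies all remaining constraints:
  x = 0 and y = 0 → (0, 0)
  x = 11 and y = 0 → (11, 0)
  x = 11 and 3x + 4y = 60 → (11, 6.75)
  y = 12 and 3x + 4y = 60 → (4, 12)
  y = 12 and x = 0 → (0, 12)

Evaluating z = x + 9y at each vertex:
  (0, 0): z = 0
  (11, 0): z = 11
  (11, 6.75): z = 71.75
  (4, 12): z = 112
  (0, 12): z = 108

The maximum is at (4, 12) with z = 112.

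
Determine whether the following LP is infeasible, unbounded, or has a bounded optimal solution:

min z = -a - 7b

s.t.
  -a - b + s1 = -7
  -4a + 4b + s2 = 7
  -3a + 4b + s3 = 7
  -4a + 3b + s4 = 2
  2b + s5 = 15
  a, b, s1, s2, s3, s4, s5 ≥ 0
Feasible point: (3, 4) satisfies every constraint, so the LP is feasible.
Direction d = (1, 0): for each constraint row a, a·d ≤ 0 —
  (-1)(1) + (-1)(0) = -1 ≤ 0
  (-4)(1) + (4)(0) = -4 ≤ 0
  (-3)(1) + (4)(0) = -3 ≤ 0
  (-4)(1) + (3)(0) = -4 ≤ 0
  (0)(1) + (2)(0) = 0 ≤ 0
and d ≥ 0, so (3, 4) + t·d stays feasible for every t ≥ 0. Along this ray z = -a - 7b changes by -1 per unit t, so z → −∞.

The LP is unbounded; z can be made arbitrarily small.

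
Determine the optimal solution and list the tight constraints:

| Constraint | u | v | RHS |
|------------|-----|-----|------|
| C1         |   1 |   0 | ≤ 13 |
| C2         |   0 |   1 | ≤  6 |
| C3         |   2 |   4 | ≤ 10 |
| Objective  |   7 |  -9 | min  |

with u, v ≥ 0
Optimal: u = 0, v = 2.5
Slack at optimum:
  C1: slack = 13
  C2: slack = 3.5
  C3: slack = 0 (binding)
  u ≥ 0: u = 0 (binding)
  v ≥ 0: v = 2.5
Binding constraints: C3, u ≥ 0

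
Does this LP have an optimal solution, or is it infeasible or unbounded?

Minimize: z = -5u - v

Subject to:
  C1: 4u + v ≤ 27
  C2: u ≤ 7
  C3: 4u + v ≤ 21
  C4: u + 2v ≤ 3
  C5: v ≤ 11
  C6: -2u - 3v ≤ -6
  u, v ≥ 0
The point (3, 0) satisfies every constraint, so the LP is feasible; the constraints give u ≤ 7 and v ≤ 11, which with u, v ≥ 0 keep the feasible region inside a bounded box. A feasible, bounded LP attains a finite optimum at a vertex.

Evaluating z = -5u - v at each vertex:
  (3, 0): z = -15

Bounded optimum: z* = -15 at (3, 0).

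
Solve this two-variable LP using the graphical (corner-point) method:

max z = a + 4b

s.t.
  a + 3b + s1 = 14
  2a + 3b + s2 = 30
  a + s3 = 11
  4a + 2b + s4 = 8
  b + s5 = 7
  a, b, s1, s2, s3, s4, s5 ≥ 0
a = 0, b = 4, z = 16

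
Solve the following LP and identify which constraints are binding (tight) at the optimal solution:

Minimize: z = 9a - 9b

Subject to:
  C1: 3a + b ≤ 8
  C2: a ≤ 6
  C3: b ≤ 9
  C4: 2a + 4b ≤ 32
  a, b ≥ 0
Optimal: a = 0, b = 8
Slack at optimum:
  C1: slack = 0 (binding)
  C2: slack = 6
  C3: slack = 1
  C4: slack = 0 (binding)
  a ≥ 0: a = 0 (binding)
  b ≥ 0: b = 8
Binding constraints: C1, C4, a ≥ 0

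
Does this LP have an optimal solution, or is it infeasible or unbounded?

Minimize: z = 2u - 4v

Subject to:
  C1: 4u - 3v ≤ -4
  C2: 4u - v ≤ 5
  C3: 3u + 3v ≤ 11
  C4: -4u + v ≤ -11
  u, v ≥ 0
C2 requires 4u - v ≤ 5, while C4 (-4u + v ≤ -11) is equivalent to 4u - v ≥ 11. Together they would need 11 ≤ 4u - v ≤ 5, which is impossible since 11 > 5. No point satisfies all constraints.

Infeasible: no point satisfies all constraints simultaneously.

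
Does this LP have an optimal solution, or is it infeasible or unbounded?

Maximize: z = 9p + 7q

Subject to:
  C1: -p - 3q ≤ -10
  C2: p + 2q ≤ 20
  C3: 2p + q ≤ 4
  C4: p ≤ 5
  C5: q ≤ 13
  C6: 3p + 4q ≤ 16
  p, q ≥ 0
The point (0, 4) satisfies every constraint, so the LP is feasible; the constraints give p ≤ 5 and q ≤ 13, which with p, q ≥ 0 keep the feasible region inside a bounded box. A feasible, bounded LP attains a finite optimum at a vertex.

Bounded optimum: z* = 28 at (0, 4).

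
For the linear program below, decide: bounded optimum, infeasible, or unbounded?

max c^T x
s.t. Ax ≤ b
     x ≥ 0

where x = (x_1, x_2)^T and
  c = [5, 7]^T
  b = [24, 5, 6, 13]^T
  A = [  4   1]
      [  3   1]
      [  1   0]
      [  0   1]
The point (0, 5) satisfies every constraint, so the LP is feasible; the constraints give x_1 ≤ 6 and x_2 ≤ 13, which with x_1, x_2 ≥ 0 keep the feasible region inside a bounded box. A feasible, bounded LP attains a finite optimum at a vertex.

Feasible with finite optimum z* = 35 at (0, 5).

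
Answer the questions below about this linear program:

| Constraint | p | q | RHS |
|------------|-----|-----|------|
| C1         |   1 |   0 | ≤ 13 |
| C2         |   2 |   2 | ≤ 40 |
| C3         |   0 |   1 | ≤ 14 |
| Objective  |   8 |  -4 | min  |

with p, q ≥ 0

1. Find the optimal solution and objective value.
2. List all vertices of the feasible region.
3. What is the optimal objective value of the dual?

1. p = 0, q = 14, z = -56
2. (0, 0), (13, 0), (13, 7), (6, 14), (0, 14)
3. -56 (by strong duality, equal to the primal optimum)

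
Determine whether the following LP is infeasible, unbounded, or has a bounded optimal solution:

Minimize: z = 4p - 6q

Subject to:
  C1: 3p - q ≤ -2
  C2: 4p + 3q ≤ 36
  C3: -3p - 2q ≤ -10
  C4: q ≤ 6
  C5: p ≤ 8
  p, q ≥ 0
The point (0, 6) satisfies every constraint, so the LP is feasible; the constraints give p ≤ 8 and q ≤ 6, which with p, q ≥ 0 keep the feasible region inside a bounded box. A feasible, bounded LP attains a finite optimum at a vertex.

Feasible with finite optimum z* = -36 at (0, 6).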